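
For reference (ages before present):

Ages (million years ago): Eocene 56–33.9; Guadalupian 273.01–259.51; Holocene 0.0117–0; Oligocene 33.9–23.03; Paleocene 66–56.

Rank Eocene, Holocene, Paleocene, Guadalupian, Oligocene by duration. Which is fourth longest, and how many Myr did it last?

Durations: Eocene 22.1; Holocene 0.0117; Paleocene 10; Guadalupian 13.5; Oligocene 10.87 Myr.
Sorted longest-first: Eocene (22.1), Guadalupian (13.5), Oligocene (10.87), Paleocene (10), Holocene (0.0117).
The fourth longest is Paleocene at 10 Myr.

Paleocene, 10 million years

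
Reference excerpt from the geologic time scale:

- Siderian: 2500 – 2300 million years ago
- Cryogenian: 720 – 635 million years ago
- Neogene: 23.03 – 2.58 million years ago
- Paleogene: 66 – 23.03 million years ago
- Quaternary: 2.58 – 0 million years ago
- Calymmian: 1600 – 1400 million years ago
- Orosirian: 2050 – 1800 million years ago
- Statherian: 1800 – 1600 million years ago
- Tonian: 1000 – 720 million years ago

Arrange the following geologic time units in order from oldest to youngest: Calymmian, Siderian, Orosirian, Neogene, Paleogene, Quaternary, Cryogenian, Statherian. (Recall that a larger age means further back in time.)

Siderian, Orosirian, Statherian, Calymmian, Cryogenian, Paleogene, Neogene, Quaternary

Read off each span (Ma): Calymmian 1600–1400; Siderian 2500–2300; Orosirian 2050–1800; Neogene 23.03–2.58; Paleogene 66–23.03; Quaternary 2.58–0; Cryogenian 720–635; Statherian 1800–1600.
Larger Ma is older, so oldest→youngest is Siderian, Orosirian, Statherian, Calymmian, Cryogenian, Paleogene, Neogene, Quaternary.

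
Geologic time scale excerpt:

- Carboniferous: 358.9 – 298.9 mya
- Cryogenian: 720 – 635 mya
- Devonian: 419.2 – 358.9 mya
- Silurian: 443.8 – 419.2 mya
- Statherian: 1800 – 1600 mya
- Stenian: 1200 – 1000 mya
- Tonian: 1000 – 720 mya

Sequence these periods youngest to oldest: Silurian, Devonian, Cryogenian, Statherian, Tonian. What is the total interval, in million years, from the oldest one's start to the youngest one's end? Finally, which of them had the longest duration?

From the excerpt: Silurian 443.8–419.2; Devonian 419.2–358.9; Cryogenian 720–635; Statherian 1800–1600; Tonian 1000–720 (Ma).
Larger Ma is earlier, so the oldest is Statherian and the youngest is Devonian; youngest to oldest: Devonian, Silurian, Cryogenian, Tonian, Statherian.
Oldest start 1800 minus youngest end 358.9 gives 1441.1 Myr overall.
Individual lengths (start − end): Statherian 200; Silurian 24.6; Devonian 60.3; Cryogenian 85; Tonian 280. The largest is Tonian at 280 Myr.

Devonian, Silurian, Cryogenian, Tonian, Statherian; total span 1441.1 Myr; longest is Tonian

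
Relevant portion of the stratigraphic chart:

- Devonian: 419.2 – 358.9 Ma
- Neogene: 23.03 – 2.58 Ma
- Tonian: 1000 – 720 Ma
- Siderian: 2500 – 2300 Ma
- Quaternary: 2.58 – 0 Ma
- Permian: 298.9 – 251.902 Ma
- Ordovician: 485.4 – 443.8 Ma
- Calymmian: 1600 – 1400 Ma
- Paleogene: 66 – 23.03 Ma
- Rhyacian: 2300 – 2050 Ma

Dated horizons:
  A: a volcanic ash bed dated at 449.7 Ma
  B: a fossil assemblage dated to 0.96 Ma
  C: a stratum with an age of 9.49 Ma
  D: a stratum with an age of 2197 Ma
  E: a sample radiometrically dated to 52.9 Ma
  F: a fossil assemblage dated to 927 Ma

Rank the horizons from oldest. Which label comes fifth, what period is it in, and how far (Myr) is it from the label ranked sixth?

Larger Ma means older, so oldest first: D 2197 > F 927 > A 449.7 > E 52.9 > C 9.49 > B 0.96.
Counting 5 along gives C (9.49 Ma); the excerpt puts that inside the Neogene, 23.03–2.58 Ma.
Next in line is B (0.96 Ma), and 9.49 − 0.96 = 8.53 Myr.

C, in the Neogene; 8.53 million years to B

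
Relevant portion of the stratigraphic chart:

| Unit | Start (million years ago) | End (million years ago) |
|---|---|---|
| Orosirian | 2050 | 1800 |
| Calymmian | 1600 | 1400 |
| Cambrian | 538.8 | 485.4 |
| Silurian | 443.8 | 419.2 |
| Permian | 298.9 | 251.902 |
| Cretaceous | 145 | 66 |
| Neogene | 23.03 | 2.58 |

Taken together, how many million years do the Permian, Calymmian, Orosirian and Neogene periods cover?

517.448 million years

Duration is start − end for each: (298.9 − 251.902) + (1600 − 1400) + (2050 − 1800) + (23.03 − 2.58).
That is 46.998 + 200 + 250 + 20.45, which totals 517.448 million years.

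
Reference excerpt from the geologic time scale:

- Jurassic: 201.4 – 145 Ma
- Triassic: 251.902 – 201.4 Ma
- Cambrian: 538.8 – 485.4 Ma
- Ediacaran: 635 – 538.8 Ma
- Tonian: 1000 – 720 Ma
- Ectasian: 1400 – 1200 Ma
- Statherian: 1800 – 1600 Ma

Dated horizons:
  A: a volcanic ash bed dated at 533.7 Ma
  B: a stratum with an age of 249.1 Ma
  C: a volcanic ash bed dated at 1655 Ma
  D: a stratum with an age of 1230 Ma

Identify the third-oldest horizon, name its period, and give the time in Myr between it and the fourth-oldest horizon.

Larger Ma means older, so oldest first: C 1655 > D 1230 > A 533.7 > B 249.1.
Counting 3 along gives A (533.7 Ma); the excerpt puts that inside the Cambrian, 538.8–485.4 Ma.
Next in line is B (249.1 Ma), and 533.7 − 249.1 = 284.6 Myr.

A, in the Cambrian; 284.6 million years to B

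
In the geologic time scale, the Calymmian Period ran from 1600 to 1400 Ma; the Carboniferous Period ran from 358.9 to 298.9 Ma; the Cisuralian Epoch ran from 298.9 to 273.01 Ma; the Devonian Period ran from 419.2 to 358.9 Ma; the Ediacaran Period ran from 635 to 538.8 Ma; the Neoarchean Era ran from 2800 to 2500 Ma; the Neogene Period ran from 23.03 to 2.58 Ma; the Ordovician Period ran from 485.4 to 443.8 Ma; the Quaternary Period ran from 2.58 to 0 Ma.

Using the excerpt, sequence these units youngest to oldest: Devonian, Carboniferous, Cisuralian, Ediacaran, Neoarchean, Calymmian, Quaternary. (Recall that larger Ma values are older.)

Quaternary, Cisuralian, Carboniferous, Devonian, Ediacaran, Calymmian, Neoarchean

The oldest of these is Neoarchean (starts 2800 Ma) and the youngest is Quaternary (ends 0 Ma).
In between, by decreasing start age: Calymmian (1600), Ediacaran (635), Devonian (419.2), Carboniferous (358.9), Cisuralian (298.9).
Listing youngest first means reversing that sequence.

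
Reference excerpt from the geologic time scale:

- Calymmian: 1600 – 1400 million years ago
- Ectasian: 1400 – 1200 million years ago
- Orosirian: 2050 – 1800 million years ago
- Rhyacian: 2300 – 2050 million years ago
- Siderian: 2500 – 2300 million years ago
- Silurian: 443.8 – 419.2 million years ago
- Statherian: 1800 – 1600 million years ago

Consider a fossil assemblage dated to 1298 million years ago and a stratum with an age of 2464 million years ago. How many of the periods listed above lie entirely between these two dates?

2464 Ma sits inside the Siderian (2500–2300) and 1298 Ma inside the Ectasian (1400–1200); neither of those is wholly between the two dates.
The listed periods lying completely between them are Rhyacian, Orosirian, Statherian, Calymmian — 4 in all.

4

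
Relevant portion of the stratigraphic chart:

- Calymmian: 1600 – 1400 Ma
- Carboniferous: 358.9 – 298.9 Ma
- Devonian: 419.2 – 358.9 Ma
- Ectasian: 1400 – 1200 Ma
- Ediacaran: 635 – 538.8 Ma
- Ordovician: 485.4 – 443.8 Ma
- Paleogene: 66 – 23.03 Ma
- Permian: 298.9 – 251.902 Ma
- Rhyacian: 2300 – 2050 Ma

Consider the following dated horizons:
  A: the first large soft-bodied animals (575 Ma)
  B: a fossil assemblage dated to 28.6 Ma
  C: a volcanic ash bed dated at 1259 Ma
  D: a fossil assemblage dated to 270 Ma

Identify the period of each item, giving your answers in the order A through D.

Match each age against the start–end ranges in the excerpt: A = 575 Ma → Ediacaran (635–538.8); B = 28.6 Ma → Paleogene (66–23.03); C = 1259 Ma → Ectasian (1400–1200); D = 270 Ma → Permian (298.9–251.902).

A — Ediacaran; B — Paleogene; C — Ectasian; D — Permian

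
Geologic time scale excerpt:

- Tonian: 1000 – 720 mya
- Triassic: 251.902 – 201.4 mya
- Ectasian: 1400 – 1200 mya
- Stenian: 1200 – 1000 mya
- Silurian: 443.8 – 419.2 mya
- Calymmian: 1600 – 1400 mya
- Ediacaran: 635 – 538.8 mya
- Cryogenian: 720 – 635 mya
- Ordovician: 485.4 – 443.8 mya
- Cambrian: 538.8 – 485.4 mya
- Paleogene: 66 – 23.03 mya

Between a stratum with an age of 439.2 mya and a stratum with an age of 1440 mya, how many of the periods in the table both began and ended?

7

The older date is 1440 Ma and the younger is 439.2 Ma.
Periods with start < 1440 and end > 439.2 Ma: Ectasian (1400–1200), Stenian (1200–1000), Tonian (1000–720), Cryogenian (720–635), Ediacaran (635–538.8), Cambrian (538.8–485.4), Ordovician (485.4–443.8).
That is 7 complete periods.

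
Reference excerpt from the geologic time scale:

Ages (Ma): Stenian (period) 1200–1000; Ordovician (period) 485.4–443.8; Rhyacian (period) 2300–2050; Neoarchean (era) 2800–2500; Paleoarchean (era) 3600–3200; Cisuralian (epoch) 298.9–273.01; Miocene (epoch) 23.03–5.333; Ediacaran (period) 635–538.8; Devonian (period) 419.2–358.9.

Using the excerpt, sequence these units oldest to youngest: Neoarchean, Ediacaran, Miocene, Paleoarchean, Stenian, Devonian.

Paleoarchean, then Neoarchean, then Stenian, then Ediacaran, then Devonian, then Miocene

Sorting by start age (descending Ma, since larger Ma = older): Paleoarchean began 3600, Neoarchean began 2800, Stenian began 1200, Ediacaran began 635, Devonian began 419.2, Miocene began 23.03.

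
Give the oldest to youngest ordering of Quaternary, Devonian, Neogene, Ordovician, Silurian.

Ordovician, Silurian, Devonian, Neogene, Quaternary

Group by era (each group listed oldest first) — Paleozoic: Ordovician, Silurian, Devonian; Cenozoic: Neogene, Quaternary. The eras run Paleozoic → Mesozoic → Cenozoic. Concatenating the groups in that era order gives oldest to youngest directly.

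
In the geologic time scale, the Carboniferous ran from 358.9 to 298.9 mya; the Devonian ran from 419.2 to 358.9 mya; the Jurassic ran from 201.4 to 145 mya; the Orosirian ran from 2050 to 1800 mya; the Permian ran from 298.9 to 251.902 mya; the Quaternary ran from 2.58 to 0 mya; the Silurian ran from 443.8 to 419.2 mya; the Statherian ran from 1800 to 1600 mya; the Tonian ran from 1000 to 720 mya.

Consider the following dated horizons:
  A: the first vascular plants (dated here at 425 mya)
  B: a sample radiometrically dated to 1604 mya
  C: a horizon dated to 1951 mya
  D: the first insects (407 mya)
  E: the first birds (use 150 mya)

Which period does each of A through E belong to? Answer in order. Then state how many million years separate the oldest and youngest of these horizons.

A — Silurian; B — Statherian; C — Orosirian; D — Devonian; E — Jurassic; span 1801 million years

Match each age against the start–end ranges in the excerpt: A = 425 Ma → Silurian (443.8–419.2); B = 1604 Ma → Statherian (1800–1600); C = 1951 Ma → Orosirian (2050–1800); D = 407 Ma → Devonian (419.2–358.9); E = 150 Ma → Jurassic (201.4–145).
The largest age is 1951 Ma and the smallest is 150 Ma; their difference is 1801 Myr.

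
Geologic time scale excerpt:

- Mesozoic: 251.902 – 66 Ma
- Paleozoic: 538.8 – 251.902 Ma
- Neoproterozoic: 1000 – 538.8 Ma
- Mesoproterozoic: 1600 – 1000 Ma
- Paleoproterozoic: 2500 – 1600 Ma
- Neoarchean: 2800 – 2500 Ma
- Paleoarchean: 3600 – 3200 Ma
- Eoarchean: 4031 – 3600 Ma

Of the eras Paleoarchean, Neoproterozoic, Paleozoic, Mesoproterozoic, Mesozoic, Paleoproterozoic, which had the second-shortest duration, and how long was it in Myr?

Paleozoic, 286.898 million years

Durations: Paleoarchean 400; Neoproterozoic 461.2; Paleozoic 286.898; Mesoproterozoic 600; Mesozoic 185.902; Paleoproterozoic 900 Myr.
Sorted shortest-first: Mesozoic (185.902), Paleozoic (286.898), Paleoarchean (400), Neoproterozoic (461.2), Mesoproterozoic (600), Paleoproterozoic (900).
The second shortest is Paleozoic at 286.898 Myr.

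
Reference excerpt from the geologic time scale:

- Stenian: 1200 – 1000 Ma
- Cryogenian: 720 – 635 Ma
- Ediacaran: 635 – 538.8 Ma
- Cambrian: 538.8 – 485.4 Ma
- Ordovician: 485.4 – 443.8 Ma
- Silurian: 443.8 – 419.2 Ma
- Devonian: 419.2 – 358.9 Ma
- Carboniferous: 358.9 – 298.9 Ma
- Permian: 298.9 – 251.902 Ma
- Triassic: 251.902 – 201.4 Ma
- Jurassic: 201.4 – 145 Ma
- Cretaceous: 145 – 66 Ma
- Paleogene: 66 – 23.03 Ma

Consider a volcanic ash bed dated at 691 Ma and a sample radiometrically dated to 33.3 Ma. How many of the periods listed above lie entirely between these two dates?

10

The older date is 691 Ma and the younger is 33.3 Ma.
Periods with start < 691 and end > 33.3 Ma: Ediacaran (635–538.8), Cambrian (538.8–485.4), Ordovician (485.4–443.8), Silurian (443.8–419.2), Devonian (419.2–358.9), Carboniferous (358.9–298.9), Permian (298.9–251.902), Triassic (251.902–201.4), Jurassic (201.4–145), Cretaceous (145–66).
That is 10 complete periods.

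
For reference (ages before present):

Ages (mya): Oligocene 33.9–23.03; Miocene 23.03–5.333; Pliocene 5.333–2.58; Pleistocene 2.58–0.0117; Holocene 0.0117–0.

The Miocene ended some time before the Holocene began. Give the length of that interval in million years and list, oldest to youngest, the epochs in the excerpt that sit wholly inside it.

The Miocene closes at 5.333 Ma and the Holocene opens at 0.0117 Ma, so the interval is 5.333 − 0.0117 = 5.3213 Myr.
An epoch fits inside if it starts at or after 5.333 Ma and ends at or before 0.0117 Ma; oldest first that gives Pliocene, Pleistocene.

5.3213 million years; Pliocene, Pleistocene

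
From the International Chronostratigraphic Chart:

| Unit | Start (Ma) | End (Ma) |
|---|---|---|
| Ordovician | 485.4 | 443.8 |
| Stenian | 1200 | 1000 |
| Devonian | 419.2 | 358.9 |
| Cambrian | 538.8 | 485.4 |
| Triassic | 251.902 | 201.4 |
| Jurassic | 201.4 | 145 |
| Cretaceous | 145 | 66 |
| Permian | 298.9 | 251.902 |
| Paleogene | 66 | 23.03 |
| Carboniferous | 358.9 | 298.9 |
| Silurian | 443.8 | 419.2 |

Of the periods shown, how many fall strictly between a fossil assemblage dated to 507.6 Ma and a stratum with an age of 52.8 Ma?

507.6 Ma sits inside the Cambrian (538.8–485.4) and 52.8 Ma inside the Paleogene (66–23.03); neither of those is wholly between the two dates.
The listed periods lying completely between them are Ordovician, Silurian, Devonian, Carboniferous, Permian, Triassic, Jurassic, Cretaceous — 8 in all.

8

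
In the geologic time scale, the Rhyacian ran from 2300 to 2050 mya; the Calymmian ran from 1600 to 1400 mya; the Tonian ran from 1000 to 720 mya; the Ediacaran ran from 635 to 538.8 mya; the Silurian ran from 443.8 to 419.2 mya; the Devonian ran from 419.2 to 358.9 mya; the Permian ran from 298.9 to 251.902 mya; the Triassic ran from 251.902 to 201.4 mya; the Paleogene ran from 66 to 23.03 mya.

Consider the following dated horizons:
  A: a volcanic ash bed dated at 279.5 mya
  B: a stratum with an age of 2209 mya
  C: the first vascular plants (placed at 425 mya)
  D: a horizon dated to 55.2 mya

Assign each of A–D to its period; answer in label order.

A: 279.5 Ma lies in 298.9–251.902 Ma, so Permian.
B: 2209 Ma lies in 2300–2050 Ma, so Rhyacian.
C: 425 Ma lies in 443.8–419.2 Ma, so Silurian.
D: 55.2 Ma lies in 66–23.03 Ma, so Paleogene.

A — Permian; B — Rhyacian; C — Silurian; D — Paleogene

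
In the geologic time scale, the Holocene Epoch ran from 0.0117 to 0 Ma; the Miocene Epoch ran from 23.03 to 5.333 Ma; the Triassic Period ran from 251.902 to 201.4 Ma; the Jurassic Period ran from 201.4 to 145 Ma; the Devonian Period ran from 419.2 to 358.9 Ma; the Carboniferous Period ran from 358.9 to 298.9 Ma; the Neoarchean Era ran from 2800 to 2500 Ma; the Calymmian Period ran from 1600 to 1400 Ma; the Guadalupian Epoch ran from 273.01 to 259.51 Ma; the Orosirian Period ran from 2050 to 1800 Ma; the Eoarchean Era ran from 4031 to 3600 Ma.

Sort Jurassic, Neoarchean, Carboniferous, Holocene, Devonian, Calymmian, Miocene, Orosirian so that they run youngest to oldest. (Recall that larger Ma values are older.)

Sorting by start age (ascending Ma, since larger Ma = older): Holocene start 0.0117, Miocene start 23.03, Jurassic start 201.4, Carboniferous start 358.9, Devonian start 419.2, Calymmian start 1600, Orosirian start 2050, Neoarchean start 2800.

Holocene, then Miocene, then Jurassic, then Carboniferous, then Devonian, then Calymmian, then Orosirian, then Neoarchean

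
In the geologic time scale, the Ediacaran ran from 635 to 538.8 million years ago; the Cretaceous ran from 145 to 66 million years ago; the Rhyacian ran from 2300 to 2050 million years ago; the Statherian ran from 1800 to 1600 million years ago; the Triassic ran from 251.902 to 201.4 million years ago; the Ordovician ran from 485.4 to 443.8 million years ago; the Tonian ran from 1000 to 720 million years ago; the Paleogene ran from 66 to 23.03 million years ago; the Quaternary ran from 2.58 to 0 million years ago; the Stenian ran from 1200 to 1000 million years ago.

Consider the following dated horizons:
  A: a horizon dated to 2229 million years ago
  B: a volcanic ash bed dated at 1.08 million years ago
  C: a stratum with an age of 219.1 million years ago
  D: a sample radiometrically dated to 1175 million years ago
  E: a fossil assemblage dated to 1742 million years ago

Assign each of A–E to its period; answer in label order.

Match each age against the start–end ranges in the excerpt: A = 2229 Ma → Rhyacian (2300–2050); B = 1.08 Ma → Quaternary (2.58–0); C = 219.1 Ma → Triassic (251.902–201.4); D = 1175 Ma → Stenian (1200–1000); E = 1742 Ma → Statherian (1800–1600).

A — Rhyacian; B — Quaternary; C — Triassic; D — Stenian; E — Statherian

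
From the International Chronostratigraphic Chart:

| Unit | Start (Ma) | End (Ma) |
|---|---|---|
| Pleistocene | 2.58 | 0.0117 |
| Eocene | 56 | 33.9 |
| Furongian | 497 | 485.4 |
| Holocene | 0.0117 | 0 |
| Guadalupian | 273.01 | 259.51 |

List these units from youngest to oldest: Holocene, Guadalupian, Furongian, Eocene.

Read off each span (Ma): Holocene 0.0117–0; Guadalupian 273.01–259.51; Furongian 497–485.4; Eocene 56–33.9.
Larger Ma is older, so oldest→youngest is Furongian, Guadalupian, Eocene, Holocene; reverse it for youngest→oldest.

Holocene, Eocene, Guadalupian, Furongian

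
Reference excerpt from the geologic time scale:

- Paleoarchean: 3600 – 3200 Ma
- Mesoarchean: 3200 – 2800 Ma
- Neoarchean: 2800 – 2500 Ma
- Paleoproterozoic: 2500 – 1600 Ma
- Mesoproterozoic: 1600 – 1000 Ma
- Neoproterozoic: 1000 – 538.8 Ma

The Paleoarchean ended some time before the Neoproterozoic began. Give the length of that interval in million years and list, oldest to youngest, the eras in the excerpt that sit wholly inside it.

The Paleoarchean closes at 3200 Ma and the Neoproterozoic opens at 1000 Ma, so the interval is 3200 − 1000 = 2200 Myr.
An era fits inside if it starts at or after 3200 Ma and ends at or before 1000 Ma; oldest first that gives Mesoarchean, Neoarchean, Paleoproterozoic, Mesoproterozoic.

2200 million years; Mesoarchean, Neoarchean, Paleoproterozoic, Mesoproterozoic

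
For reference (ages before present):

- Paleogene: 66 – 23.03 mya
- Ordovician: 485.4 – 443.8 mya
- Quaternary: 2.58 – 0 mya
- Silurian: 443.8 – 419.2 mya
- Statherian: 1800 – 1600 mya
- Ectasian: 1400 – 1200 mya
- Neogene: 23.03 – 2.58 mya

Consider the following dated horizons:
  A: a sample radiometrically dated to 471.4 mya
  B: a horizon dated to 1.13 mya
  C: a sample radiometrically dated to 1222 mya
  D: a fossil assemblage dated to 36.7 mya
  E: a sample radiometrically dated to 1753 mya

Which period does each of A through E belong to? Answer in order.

A — Ordovician; B — Quaternary; C — Ectasian; D — Paleogene; E — Statherian

A: 471.4 Ma lies in 485.4–443.8 Ma, so Ordovician.
B: 1.13 Ma lies in 2.58–0 Ma, so Quaternary.
C: 1222 Ma lies in 1400–1200 Ma, so Ectasian.
D: 36.7 Ma lies in 66–23.03 Ma, so Paleogene.
E: 1753 Ma lies in 1800–1600 Ma, so Statherian.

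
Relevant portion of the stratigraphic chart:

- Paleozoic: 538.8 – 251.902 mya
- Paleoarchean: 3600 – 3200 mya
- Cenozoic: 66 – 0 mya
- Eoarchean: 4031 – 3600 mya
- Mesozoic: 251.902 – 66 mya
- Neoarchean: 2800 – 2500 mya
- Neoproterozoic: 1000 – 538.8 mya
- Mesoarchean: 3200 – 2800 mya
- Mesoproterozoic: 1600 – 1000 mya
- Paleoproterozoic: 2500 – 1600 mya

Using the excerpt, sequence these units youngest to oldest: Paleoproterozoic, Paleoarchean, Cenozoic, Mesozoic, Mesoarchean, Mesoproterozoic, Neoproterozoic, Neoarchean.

Cenozoic, Mesozoic, Neoproterozoic, Mesoproterozoic, Paleoproterozoic, Neoarchean, Mesoarchean, Paleoarchean

Read off each span (Ma): Paleoproterozoic 2500–1600; Paleoarchean 3600–3200; Cenozoic 66–0; Mesozoic 251.902–66; Mesoarchean 3200–2800; Mesoproterozoic 1600–1000; Neoproterozoic 1000–538.8; Neoarchean 2800–2500.
Larger Ma is older, so oldest→youngest is Paleoarchean, Mesoarchean, Neoarchean, Paleoproterozoic, Mesoproterozoic, Neoproterozoic, Mesozoic, Cenozoic; reverse it for youngest→oldest.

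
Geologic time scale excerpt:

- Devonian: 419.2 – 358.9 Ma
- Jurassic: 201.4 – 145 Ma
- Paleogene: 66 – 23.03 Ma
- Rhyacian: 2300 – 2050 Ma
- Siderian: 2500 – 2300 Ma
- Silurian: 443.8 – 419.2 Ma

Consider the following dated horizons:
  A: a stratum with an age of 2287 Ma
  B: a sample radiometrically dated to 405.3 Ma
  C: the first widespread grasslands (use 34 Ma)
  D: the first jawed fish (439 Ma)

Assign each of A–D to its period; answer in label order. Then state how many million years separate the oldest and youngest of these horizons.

A — Rhyacian; B — Devonian; C — Paleogene; D — Silurian; span 2253 million years

A: 2287 Ma lies in 2300–2050 Ma, so Rhyacian.
B: 405.3 Ma lies in 419.2–358.9 Ma, so Devonian.
C: 34 Ma lies in 66–23.03 Ma, so Paleogene.
D: 439 Ma lies in 443.8–419.2 Ma, so Silurian.
Oldest = 2287 Ma, youngest = 34 Ma → span 2253 Myr.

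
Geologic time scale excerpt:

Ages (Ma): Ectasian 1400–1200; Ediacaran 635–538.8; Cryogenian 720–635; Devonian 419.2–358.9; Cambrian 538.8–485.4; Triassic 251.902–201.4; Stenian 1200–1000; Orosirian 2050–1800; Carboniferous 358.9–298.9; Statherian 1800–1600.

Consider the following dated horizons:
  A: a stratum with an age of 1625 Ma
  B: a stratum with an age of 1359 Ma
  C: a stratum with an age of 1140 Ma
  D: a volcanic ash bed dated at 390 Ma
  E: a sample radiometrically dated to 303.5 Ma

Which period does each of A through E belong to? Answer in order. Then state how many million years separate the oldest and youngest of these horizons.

Match each age against the start–end ranges in the excerpt: A = 1625 Ma → Statherian (1800–1600); B = 1359 Ma → Ectasian (1400–1200); C = 1140 Ma → Stenian (1200–1000); D = 390 Ma → Devonian (419.2–358.9); E = 303.5 Ma → Carboniferous (358.9–298.9).
The largest age is 1625 Ma and the smallest is 303.5 Ma; their difference is 1321.5 Myr.

A — Statherian; B — Ectasian; C — Stenian; D — Devonian; E — Carboniferous; span 1321.5 million years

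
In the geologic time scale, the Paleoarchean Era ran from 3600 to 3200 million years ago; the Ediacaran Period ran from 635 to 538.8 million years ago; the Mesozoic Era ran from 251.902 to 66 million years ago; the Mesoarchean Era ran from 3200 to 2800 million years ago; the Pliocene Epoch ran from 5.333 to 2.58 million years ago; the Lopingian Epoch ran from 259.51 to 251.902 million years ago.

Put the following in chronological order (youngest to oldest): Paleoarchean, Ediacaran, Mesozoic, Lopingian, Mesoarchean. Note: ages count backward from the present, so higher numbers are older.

Mesozoic, Lopingian, Ediacaran, Mesoarchean, Paleoarchean

The oldest of these is Paleoarchean (starts 3600 Ma) and the youngest is Mesozoic (ends 66 Ma).
In between, by decreasing start age: Mesoarchean (3200), Ediacaran (635), Lopingian (259.51).
Listing youngest first means reversing that sequence.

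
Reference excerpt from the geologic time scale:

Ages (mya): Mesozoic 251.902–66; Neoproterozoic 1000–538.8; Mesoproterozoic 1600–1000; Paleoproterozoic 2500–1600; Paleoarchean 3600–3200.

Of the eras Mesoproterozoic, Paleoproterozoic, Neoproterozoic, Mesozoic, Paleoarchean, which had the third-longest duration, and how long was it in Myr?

Neoproterozoic, 461.2 million years

Start − end for each: Mesoproterozoic 1600 − 1000 = 600; Paleoproterozoic 2500 − 1600 = 900; Neoproterozoic 1000 − 538.8 = 461.2; Mesozoic 251.902 − 66 = 185.902; Paleoarchean 3600 − 3200 = 400.
Ranking these from longest: Paleoproterozoic > Mesoproterozoic > Neoproterozoic > Paleoarchean > Mesozoic.
Position 3 in that ranking is Neoproterozoic, which lasted 461.2 Myr.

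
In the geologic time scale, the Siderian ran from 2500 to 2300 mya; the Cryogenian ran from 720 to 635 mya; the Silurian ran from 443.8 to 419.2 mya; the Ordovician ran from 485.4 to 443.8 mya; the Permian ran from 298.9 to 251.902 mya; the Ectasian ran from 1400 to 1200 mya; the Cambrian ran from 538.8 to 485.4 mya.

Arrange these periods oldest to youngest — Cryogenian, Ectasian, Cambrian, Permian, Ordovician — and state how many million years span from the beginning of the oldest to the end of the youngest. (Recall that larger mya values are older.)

Ectasian, Cryogenian, Cambrian, Ordovician, Permian; total span 1148.098 Myr

Start ages (Ma): Ectasian 1400, Cryogenian 720, Cambrian 538.8, Ordovician 485.4, Permian 298.9.
Ordered oldest to youngest: Ectasian, Cryogenian, Cambrian, Ordovician, Permian.
Span = 1400 − 251.902 = 1148.098 Myr.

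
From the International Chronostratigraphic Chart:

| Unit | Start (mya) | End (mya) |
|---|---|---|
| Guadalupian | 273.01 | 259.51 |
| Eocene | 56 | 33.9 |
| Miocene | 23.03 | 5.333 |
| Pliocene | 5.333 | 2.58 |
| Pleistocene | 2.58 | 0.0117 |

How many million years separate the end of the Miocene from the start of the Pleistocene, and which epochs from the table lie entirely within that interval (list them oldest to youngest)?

The Miocene closes at 5.333 Ma and the Pleistocene opens at 2.58 Ma, so the interval is 5.333 − 2.58 = 2.753 Myr.
An epoch fits inside if it starts at or after 5.333 Ma and ends at or before 2.58 Ma; oldest first that gives Pliocene.

2.753 million years; Pliocene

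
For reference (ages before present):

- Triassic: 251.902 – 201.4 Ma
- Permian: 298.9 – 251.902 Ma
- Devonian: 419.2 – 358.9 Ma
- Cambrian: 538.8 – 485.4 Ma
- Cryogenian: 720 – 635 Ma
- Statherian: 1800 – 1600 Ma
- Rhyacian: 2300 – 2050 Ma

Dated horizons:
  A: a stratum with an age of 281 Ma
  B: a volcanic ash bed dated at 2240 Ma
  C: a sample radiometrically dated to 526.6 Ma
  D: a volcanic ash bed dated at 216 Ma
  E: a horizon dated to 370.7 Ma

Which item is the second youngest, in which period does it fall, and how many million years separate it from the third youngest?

Sorted youngest-first by Ma: D (216), A (281), E (370.7), C (526.6), B (2240).
The second youngest is A at 281 Ma, which lies in 298.9–251.902 Ma: the Permian.
The third youngest is E at 370.7 Ma; separation = |281 − 370.7| = 89.7 Myr.

A, in the Permian; 89.7 million years to E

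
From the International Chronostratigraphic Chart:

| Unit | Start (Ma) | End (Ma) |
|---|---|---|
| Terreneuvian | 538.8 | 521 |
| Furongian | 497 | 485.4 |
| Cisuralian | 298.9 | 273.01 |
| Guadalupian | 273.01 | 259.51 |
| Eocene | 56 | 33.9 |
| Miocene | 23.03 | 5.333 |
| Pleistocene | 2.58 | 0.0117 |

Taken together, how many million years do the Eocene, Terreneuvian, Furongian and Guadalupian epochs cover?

Each duration: Eocene = 22.1; Terreneuvian = 17.8; Furongian = 11.6; Guadalupian = 13.5.
Sum: 22.1 + 17.8 + 11.6 + 13.5 = 65 Myr.

65 million years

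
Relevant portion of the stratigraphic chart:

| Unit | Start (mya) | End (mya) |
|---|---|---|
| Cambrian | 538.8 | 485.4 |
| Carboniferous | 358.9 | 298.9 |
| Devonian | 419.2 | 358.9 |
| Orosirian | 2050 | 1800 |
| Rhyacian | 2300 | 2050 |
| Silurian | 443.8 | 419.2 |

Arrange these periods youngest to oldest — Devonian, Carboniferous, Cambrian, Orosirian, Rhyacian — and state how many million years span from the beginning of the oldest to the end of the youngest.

From the excerpt: Devonian 419.2–358.9; Carboniferous 358.9–298.9; Cambrian 538.8–485.4; Orosirian 2050–1800; Rhyacian 2300–2050 (Ma).
Larger Ma is earlier, so the oldest is Rhyacian and the youngest is Carboniferous; youngest to oldest: Carboniferous, Devonian, Cambrian, Orosirian, Rhyacian.
Oldest start 2300 minus youngest end 298.9 gives 2001.1 Myr overall.

Carboniferous → Devonian → Cambrian → Orosirian → Rhyacian; total span 2001.1 Myr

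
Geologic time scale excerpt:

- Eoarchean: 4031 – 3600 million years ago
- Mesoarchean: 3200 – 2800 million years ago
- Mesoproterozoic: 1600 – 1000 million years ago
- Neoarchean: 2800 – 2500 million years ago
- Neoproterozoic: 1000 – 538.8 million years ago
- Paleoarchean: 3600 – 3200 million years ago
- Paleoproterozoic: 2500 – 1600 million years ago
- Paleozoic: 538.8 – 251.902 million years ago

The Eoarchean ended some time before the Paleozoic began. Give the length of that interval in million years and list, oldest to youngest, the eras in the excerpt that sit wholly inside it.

The Eoarchean closes at 3600 Ma and the Paleozoic opens at 538.8 Ma, so the interval is 3600 − 538.8 = 3061.2 Myr.
An era fits inside if it starts at or after 3600 Ma and ends at or before 538.8 Ma; oldest first that gives Paleoarchean, Mesoarchean, Neoarchean, Paleoproterozoic, Mesoproterozoic, Neoproterozoic.

3061.2 million years; Paleoarchean, Mesoarchean, Neoarchean, Paleoproterozoic, Mesoproterozoic, Neoproterozoic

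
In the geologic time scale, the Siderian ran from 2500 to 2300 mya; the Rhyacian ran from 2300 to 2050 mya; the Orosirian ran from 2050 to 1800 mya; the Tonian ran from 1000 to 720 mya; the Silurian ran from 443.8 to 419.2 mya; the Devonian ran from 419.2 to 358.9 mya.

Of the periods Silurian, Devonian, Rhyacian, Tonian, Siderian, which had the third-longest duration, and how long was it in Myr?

Durations: Silurian 24.6; Devonian 60.3; Rhyacian 250; Tonian 280; Siderian 200 Myr.
Sorted longest-first: Tonian (280), Rhyacian (250), Siderian (200), Devonian (60.3), Silurian (24.6).
The third longest is Siderian at 200 Myr.

Siderian, 200 million years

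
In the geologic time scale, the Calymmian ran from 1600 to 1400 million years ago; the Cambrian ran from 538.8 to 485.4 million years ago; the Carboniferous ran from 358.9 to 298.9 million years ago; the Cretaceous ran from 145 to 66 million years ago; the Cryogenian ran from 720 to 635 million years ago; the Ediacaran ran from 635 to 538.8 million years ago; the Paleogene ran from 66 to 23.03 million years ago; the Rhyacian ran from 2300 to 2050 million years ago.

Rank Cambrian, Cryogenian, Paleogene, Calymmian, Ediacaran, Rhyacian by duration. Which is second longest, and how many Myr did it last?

Calymmian, 200 million years

Durations: Cambrian 53.4; Cryogenian 85; Paleogene 42.97; Calymmian 200; Ediacaran 96.2; Rhyacian 250 Myr.
Sorted longest-first: Rhyacian (250), Calymmian (200), Ediacaran (96.2), Cryogenian (85), Cambrian (53.4), Paleogene (42.97).
The second longest is Calymmian at 200 Myr.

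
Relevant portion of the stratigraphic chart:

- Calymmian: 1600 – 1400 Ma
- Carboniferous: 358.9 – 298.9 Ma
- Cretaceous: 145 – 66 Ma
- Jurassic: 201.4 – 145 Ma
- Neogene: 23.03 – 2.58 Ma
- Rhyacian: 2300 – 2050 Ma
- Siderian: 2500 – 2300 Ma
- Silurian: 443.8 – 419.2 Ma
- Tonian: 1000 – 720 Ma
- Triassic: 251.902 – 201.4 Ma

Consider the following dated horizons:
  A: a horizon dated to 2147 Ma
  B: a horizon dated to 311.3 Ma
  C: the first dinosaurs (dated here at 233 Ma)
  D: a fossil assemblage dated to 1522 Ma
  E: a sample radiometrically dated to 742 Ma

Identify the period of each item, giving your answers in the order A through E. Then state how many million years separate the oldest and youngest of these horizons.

Match each age against the start–end ranges in the excerpt: A = 2147 Ma → Rhyacian (2300–2050); B = 311.3 Ma → Carboniferous (358.9–298.9); C = 233 Ma → Triassic (251.902–201.4); D = 1522 Ma → Calymmian (1600–1400); E = 742 Ma → Tonian (1000–720).
The largest age is 2147 Ma and the smallest is 233 Ma; their difference is 1914 Myr.

A — Rhyacian; B — Carboniferous; C — Triassic; D — Calymmian; E — Tonian; span 1914 million years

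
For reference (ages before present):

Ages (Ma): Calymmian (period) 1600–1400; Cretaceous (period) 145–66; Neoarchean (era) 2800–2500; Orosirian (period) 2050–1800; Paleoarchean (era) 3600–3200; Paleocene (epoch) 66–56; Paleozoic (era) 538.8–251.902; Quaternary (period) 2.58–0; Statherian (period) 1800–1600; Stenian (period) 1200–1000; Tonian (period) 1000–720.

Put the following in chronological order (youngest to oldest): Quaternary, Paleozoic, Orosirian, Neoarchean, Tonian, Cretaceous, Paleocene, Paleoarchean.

Quaternary, Paleocene, Cretaceous, Paleozoic, Tonian, Orosirian, Neoarchean, Paleoarchean

The oldest of these is Paleoarchean (starts 3600 Ma) and the youngest is Quaternary (ends 0 Ma).
In between, by decreasing start age: Neoarchean (2800), Orosirian (2050), Tonian (1000), Paleozoic (538.8), Cretaceous (145), Paleocene (66).
Listing youngest first means reversing that sequence.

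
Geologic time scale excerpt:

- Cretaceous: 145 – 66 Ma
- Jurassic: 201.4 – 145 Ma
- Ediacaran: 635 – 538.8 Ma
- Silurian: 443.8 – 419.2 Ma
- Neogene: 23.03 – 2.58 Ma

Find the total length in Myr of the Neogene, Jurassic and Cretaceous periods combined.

155.85 million years

Duration is start − end for each: (23.03 − 2.58) + (201.4 − 145) + (145 − 66).
That is 20.45 + 56.4 + 79, which totals 155.85 million years.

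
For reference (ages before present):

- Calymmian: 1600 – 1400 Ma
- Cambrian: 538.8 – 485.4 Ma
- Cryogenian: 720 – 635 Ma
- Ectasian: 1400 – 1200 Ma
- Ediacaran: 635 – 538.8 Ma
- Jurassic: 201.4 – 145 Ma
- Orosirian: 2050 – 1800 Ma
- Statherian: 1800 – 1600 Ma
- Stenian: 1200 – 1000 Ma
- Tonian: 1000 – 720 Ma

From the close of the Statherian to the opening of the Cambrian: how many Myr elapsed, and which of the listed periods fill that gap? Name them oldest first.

1061.2 million years; Calymmian, Ectasian, Stenian, Tonian, Cryogenian, Ediacaran

The Statherian closes at 1600 Ma and the Cambrian opens at 538.8 Ma, so the interval is 1600 − 538.8 = 1061.2 Myr.
A period fits inside if it starts at or after 1600 Ma and ends at or before 538.8 Ma; oldest first that gives Calymmian, Ectasian, Stenian, Tonian, Cryogenian, Ediacaran.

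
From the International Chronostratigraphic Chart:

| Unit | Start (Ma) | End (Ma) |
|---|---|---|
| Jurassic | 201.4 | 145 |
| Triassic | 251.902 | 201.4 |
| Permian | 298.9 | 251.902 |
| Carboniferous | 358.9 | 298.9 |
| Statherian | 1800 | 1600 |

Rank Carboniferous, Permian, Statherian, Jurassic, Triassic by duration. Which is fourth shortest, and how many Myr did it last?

Carboniferous, 60 million years

Durations: Carboniferous 60; Permian 46.998; Statherian 200; Jurassic 56.4; Triassic 50.502 Myr.
Sorted shortest-first: Permian (46.998), Triassic (50.502), Jurassic (56.4), Carboniferous (60), Statherian (200).
The fourth shortest is Carboniferous at 60 Myr.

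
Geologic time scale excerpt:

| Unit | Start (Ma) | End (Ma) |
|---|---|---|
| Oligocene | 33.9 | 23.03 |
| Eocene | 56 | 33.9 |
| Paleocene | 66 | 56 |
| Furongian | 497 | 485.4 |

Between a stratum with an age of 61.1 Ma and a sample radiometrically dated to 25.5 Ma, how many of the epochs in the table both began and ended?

The older date is 61.1 Ma and the younger is 25.5 Ma.
Epochs with start < 61.1 and end > 25.5 Ma: Eocene (56–33.9).
That is 1 complete epoch.

1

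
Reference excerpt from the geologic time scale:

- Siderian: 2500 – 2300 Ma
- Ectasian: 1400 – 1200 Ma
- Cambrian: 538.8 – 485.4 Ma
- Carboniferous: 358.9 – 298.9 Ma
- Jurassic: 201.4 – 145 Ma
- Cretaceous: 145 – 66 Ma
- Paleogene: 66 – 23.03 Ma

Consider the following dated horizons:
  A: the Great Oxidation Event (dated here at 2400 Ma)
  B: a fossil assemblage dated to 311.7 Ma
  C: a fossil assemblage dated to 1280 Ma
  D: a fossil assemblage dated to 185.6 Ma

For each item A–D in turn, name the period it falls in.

A — Siderian; B — Carboniferous; C — Ectasian; D — Jurassic

A: 2400 Ma lies in 2500–2300 Ma, so Siderian.
B: 311.7 Ma lies in 358.9–298.9 Ma, so Carboniferous.
C: 1280 Ma lies in 1400–1200 Ma, so Ectasian.
D: 185.6 Ma lies in 201.4–145 Ma, so Jurassic.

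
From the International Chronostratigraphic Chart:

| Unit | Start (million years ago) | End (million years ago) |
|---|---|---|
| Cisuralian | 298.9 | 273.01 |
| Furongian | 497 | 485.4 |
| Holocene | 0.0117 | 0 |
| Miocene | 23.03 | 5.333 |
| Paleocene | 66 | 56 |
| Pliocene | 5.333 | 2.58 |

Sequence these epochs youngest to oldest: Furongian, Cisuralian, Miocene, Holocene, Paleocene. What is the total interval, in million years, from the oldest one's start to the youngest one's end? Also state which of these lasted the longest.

Holocene, Miocene, Paleocene, Cisuralian, Furongian; total span 497 Myr; longest is Cisuralian

From the excerpt: Furongian 497–485.4; Cisuralian 298.9–273.01; Miocene 23.03–5.333; Holocene 0.0117–0; Paleocene 66–56 (Ma).
Larger Ma is earlier, so the oldest is Furongian and the youngest is Holocene; youngest to oldest: Holocene, Miocene, Paleocene, Cisuralian, Furongian.
Oldest start 497 minus youngest end 0 gives 497 Myr overall.
Individual lengths (start − end): Miocene 17.697; Furongian 11.6; Holocene 0.0117; Paleocene 10; Cisuralian 25.89. The largest is Cisuralian at 25.89 Myr.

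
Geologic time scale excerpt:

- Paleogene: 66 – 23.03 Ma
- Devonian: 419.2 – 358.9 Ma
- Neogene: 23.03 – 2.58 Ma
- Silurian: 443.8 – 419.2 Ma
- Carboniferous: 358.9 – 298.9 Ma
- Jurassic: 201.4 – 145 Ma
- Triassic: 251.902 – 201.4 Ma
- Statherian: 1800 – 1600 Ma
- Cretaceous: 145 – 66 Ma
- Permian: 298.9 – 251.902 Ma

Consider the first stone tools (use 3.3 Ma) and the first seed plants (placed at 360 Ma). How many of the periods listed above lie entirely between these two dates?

360 Ma sits inside the Devonian (419.2–358.9) and 3.3 Ma inside the Neogene (23.03–2.58); neither of those is wholly between the two dates.
The listed periods lying completely between them are Carboniferous, Permian, Triassic, Jurassic, Cretaceous, Paleogene — 6 in all.

6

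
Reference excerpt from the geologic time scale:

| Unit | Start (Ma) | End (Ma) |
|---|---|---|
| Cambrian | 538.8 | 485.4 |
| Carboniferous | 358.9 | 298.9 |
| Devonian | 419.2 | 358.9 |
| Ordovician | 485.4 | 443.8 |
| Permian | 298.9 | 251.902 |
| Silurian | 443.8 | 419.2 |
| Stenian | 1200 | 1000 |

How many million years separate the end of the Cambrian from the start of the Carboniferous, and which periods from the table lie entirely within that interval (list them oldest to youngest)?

End of Cambrian = 485.4 Ma; start of Carboniferous = 358.9 Ma.
Gap = 485.4 − 358.9 = 126.5 Myr.
Periods wholly inside 485.4–358.9 Ma: Ordovician (485.4–443.8), Silurian (443.8–419.2), Devonian (419.2–358.9).

126.5 million years; Ordovician, Silurian, Devonian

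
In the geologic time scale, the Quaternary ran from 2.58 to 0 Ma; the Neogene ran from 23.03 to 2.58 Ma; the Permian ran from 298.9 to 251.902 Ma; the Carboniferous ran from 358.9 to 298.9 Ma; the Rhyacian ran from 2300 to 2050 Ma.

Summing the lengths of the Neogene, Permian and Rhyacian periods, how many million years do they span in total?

Each duration: Neogene = 20.45; Permian = 46.998; Rhyacian = 250.
Sum: 20.45 + 46.998 + 250 = 317.448 Myr.

317.448 million years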